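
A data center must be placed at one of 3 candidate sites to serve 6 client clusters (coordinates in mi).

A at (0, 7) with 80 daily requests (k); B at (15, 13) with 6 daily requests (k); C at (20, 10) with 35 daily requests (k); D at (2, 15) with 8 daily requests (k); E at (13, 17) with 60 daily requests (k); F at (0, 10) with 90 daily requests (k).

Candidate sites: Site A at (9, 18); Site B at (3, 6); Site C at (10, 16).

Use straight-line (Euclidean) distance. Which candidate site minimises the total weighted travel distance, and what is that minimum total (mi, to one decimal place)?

Site B, total 2362.0 mi

Total weighted distance at each candidate:
  Site A (9, 18): total = 3052.0
  Site B (3, 6): total = 2362.0
  Site C (10, 16): total = 2823.2
Minimum is at Site B with total 2362.0 mi.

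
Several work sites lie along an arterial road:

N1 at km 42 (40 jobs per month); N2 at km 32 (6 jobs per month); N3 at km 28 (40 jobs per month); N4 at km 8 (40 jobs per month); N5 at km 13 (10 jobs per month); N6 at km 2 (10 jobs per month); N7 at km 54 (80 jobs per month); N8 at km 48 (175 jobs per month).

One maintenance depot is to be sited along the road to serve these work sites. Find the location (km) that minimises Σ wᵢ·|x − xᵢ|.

x = 48

For a sum of weighted absolute distances on a line, the optimum is the weighted median (not the mean). Total weight W = 401; half-weight = 200.5.
Sort by position and accumulate weight:
  km 2 (N6, w=10) → cum 10
  km 8 (N4, w=40) → cum 50
  km 13 (N5, w=10) → cum 60
  km 28 (N3, w=40) → cum 100
  km 32 (N2, w=6) → cum 106
  km 42 (N1, w=40) → cum 146
  km 48 (N8, w=175) → cum 321  ≥ 200.5 → median here
  km 54 (N7, w=80) → cum 401
Optimal location: km 48.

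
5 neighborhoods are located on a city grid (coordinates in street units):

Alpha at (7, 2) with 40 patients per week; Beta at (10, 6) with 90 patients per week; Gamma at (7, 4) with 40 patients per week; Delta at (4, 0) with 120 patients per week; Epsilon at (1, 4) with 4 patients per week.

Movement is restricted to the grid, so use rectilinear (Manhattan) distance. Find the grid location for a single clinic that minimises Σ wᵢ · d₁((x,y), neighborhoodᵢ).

(7, 2)

Manhattan distance separates: Σwᵢ(|x−xᵢ|+|y−yᵢ|) = Σwᵢ|x−xᵢ| + Σwᵢ|y−yᵢ|, so x and y are optimised independently as 1-D weighted medians.
Total weight W = 294; half = 147.
x-coordinate, sorted with cumulative weight:
  x=1 (Epsilon, w=4) cum 4
  x=4 (Delta, w=120) cum 124
  x=7 (Alpha, w=40) cum 164  ← median
  x=7 (Gamma, w=40) cum 204
  x=10 (Beta, w=90) cum 294
⇒ x* = 7
y-coordinate, sorted with cumulative weight:
  y=0 (Delta, w=120) cum 120
  y=2 (Alpha, w=40) cum 160  ← median
  y=4 (Gamma, w=40) cum 200
  y=4 (Epsilon, w=4) cum 204
  y=6 (Beta, w=90) cum 294
⇒ y* = 2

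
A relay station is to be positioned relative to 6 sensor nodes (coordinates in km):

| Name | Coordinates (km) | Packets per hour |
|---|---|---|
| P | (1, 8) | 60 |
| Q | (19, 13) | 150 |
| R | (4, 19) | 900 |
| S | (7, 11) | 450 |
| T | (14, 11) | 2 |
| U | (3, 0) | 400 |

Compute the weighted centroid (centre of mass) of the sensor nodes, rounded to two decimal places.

The minimiser of Σwᵢ‖p−pᵢ‖² is the weighted centroid p* = (Σwᵢpᵢ)/(Σwᵢ).
Σwᵢ = 1962.
Σwᵢxᵢ = 60·1 + 150·19 + 900·4 + 450·7 + 2·14 + 400·3 = 10888.
Σwᵢyᵢ = 60·8 + 150·13 + 900·19 + 450·11 + 2·11 + 400·0 = 24502.
x* = 10888/1962 = 5.55, y* = 24502/1962 = 12.49.

(5.55, 12.49)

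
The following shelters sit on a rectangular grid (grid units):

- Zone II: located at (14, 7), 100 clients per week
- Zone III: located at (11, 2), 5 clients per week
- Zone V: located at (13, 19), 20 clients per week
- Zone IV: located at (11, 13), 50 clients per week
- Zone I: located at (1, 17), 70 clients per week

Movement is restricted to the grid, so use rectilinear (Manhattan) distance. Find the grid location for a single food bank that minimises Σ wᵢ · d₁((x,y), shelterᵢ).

(11, 13)

Manhattan distance separates: Σwᵢ(|x−xᵢ|+|y−yᵢ|) = Σwᵢ|x−xᵢ| + Σwᵢ|y−yᵢ|, so x and y are optimised independently as 1-D weighted medians.
Total weight W = 245; half = 122.5.
x-coordinate, sorted with cumulative weight:
  x=1 (Zone I, w=70) cum 70
  x=11 (Zone III, w=5) cum 75
  x=11 (Zone IV, w=50) cum 125  ← median
  x=13 (Zone V, w=20) cum 145
  x=14 (Zone II, w=100) cum 245
⇒ x* = 11
y-coordinate, sorted with cumulative weight:
  y=2 (Zone III, w=5) cum 5
  y=7 (Zone II, w=100) cum 105
  y=13 (Zone IV, w=50) cum 155  ← median
  y=17 (Zone I, w=70) cum 225
  y=19 (Zone V, w=20) cum 245
⇒ y* = 13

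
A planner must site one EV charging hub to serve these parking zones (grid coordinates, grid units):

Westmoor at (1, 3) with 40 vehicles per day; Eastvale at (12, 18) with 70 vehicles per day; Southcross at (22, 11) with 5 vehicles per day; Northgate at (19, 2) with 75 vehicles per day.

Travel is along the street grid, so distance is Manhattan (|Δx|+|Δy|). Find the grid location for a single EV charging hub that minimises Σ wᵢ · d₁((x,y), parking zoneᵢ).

Manhattan distance separates: Σwᵢ(|x−xᵢ|+|y−yᵢ|) = Σwᵢ|x−xᵢ| + Σwᵢ|y−yᵢ|, so x and y are optimised independently as 1-D weighted medians.
Total weight W = 190; half = 95.
x-coordinate, sorted with cumulative weight:
  x=1 (Westmoor, w=40) cum 40
  x=12 (Eastvale, w=70) cum 110  ← median
  x=19 (Northgate, w=75) cum 185
  x=22 (Southcross, w=5) cum 190
⇒ x* = 12
y-coordinate, sorted with cumulative weight:
  y=2 (Northgate, w=75) cum 75
  y=3 (Westmoor, w=40) cum 115  ← median
  y=11 (Southcross, w=5) cum 120
  y=18 (Eastvale, w=70) cum 190
⇒ y* = 3

(12, 3)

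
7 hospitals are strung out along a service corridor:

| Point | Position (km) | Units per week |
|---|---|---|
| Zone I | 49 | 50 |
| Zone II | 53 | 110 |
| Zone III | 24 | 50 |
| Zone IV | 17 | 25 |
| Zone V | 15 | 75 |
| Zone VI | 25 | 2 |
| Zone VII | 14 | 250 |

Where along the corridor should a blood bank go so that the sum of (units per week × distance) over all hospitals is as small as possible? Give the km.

x = 15

For a sum of weighted absolute distances on a line, the optimum is the weighted median (not the mean). Total weight W = 562; half-weight = 281.
Sort by position and accumulate weight:
  km 14 (Zone VII, w=250) → cum 250
  km 15 (Zone V, w=75) → cum 325  ≥ 281 → median here
  km 17 (Zone IV, w=25) → cum 350
  km 24 (Zone III, w=50) → cum 400
  km 25 (Zone VI, w=2) → cum 402
  km 49 (Zone I, w=50) → cum 452
  km 53 (Zone II, w=110) → cum 562
Optimal location: km 15.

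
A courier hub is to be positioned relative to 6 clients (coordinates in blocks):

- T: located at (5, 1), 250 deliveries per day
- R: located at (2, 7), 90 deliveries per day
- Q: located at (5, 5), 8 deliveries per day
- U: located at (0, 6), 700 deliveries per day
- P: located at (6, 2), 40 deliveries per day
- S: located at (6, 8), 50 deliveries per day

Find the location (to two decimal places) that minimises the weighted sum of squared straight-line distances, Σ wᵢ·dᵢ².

(1.77, 4.92)

The minimiser of Σwᵢ‖p−pᵢ‖² is the weighted centroid p* = (Σwᵢpᵢ)/(Σwᵢ).
Σwᵢ = 1138.
Σwᵢxᵢ = 250·5 + 90·2 + 8·5 + 700·0 + 40·6 + 50·6 = 2010.
Σwᵢyᵢ = 250·1 + 90·7 + 8·5 + 700·6 + 40·2 + 50·8 = 5600.
x* = 2010/1138 = 1.77, y* = 5600/1138 = 4.92.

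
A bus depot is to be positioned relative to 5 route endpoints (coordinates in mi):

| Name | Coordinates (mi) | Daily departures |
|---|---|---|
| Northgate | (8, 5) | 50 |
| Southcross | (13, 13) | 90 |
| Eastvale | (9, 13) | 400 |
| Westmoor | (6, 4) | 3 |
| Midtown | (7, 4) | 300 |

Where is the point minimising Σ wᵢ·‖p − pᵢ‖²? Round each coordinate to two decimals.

The minimiser of Σwᵢ‖p−pᵢ‖² is the weighted centroid p* = (Σwᵢpᵢ)/(Σwᵢ).
Σwᵢ = 843.
Σwᵢxᵢ = 50·8 + 90·13 + 400·9 + 3·6 + 300·7 = 7288.
Σwᵢyᵢ = 50·5 + 90·13 + 400·13 + 3·4 + 300·4 = 7832.
x* = 7288/843 = 8.65, y* = 7832/843 = 9.29.

(8.65, 9.29)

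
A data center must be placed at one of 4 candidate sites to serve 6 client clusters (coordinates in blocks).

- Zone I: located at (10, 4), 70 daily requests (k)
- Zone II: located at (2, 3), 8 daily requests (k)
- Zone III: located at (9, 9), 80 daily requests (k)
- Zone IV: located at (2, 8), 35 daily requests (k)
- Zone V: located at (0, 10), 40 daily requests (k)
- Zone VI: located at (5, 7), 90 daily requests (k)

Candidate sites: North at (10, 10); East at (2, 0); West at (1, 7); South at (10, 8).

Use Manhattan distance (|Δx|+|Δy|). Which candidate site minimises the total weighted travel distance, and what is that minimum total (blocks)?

South, total 1844 blocks

Total weighted distance at each candidate:
  North (10, 10): total = 2170
  East (2, 0): total = 3804
  West (1, 7): total = 2270
  South (10, 8): total = 1844
Minimum is at South with total 1844 blocks.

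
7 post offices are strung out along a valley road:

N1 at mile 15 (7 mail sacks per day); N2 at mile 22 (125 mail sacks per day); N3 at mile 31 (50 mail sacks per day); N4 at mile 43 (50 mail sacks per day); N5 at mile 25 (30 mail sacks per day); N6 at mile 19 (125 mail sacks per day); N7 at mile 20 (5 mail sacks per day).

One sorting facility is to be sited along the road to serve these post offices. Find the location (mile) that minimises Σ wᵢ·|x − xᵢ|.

For a sum of weighted absolute distances on a line, the optimum is the weighted median (not the mean). Total weight W = 392; half-weight = 196.
Sort by position and accumulate weight:
  mile 15 (N1, w=7) → cum 7
  mile 19 (N6, w=125) → cum 132
  mile 20 (N7, w=5) → cum 137
  mile 22 (N2, w=125) → cum 262  ≥ 196 → median here
  mile 25 (N5, w=30) → cum 292
  mile 31 (N3, w=50) → cum 342
  mile 43 (N4, w=50) → cum 392
Optimal location: mile 22.

x = 22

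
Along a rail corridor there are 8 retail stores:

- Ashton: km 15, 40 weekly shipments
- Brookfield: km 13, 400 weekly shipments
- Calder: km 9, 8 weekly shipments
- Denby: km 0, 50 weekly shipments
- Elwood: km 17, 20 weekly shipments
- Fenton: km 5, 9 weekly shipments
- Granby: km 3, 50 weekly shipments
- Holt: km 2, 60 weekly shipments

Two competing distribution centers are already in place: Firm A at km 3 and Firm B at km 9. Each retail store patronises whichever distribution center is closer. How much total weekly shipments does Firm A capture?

169

The indifferent point is the midpoint (3+9)/2 = 6; retail stores left of it (closer to Firm A at 3) go to Firm A, those right go to Firm B.
  Denby at 0 (w=50) → Firm A
  Holt at 2 (w=60) → Firm A
  Granby at 3 (w=50) → Firm A
  Fenton at 5 (w=9) → Firm A
  Calder at 9 (w=8) → Firm B
  Brookfield at 13 (w=400) → Firm B
  Ashton at 15 (w=40) → Firm B
  Elwood at 17 (w=20) → Firm B
Firm A captures 169; Firm B captures 468.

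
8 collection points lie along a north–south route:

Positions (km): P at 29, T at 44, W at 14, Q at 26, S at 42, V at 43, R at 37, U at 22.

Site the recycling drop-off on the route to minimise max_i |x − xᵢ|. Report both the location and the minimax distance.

location 29, max distance 15

The 1-center on a line is the midpoint of the two extreme points: leftmost at 14, rightmost at 44.
Optimal location = (14 + 44)/2 = 29; maximum distance = (44 − 14)/2 = 15.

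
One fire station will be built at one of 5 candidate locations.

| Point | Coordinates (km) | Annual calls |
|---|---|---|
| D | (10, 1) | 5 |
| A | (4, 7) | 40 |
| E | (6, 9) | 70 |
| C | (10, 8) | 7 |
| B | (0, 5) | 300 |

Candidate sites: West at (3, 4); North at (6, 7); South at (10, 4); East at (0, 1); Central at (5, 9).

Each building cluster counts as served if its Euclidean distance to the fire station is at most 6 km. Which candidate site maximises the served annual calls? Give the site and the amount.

West, covering 410

Coverage radius r = 6 km; a point is covered iff (Δx)²+(Δy)² ≤ 6² = 36.
  West (3, 4): covers {A, E, B} → 410
  North (6, 7): covers {A, E, C} → 117
  South (10, 4): covers {D, C} → 12
  East (0, 1): covers {B} → 300
  Central (5, 9): covers {A, E, C} → 117
Maximum coverage at West: 410 annual calls.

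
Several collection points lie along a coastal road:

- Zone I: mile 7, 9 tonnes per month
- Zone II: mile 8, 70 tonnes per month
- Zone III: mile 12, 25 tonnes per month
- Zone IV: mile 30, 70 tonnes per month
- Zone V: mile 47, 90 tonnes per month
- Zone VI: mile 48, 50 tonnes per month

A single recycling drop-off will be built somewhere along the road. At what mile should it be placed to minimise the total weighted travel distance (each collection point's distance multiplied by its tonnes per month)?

x = 30

For a sum of weighted absolute distances on a line, the optimum is the weighted median (not the mean). Total weight W = 314; half-weight = 157.
Sort by position and accumulate weight:
  mile 7 (Zone I, w=9) → cum 9
  mile 8 (Zone II, w=70) → cum 79
  mile 12 (Zone III, w=25) → cum 104
  mile 30 (Zone IV, w=70) → cum 174  ≥ 157 → median here
  mile 47 (Zone V, w=90) → cum 264
  mile 48 (Zone VI, w=50) → cum 314
Optimal location: mile 30.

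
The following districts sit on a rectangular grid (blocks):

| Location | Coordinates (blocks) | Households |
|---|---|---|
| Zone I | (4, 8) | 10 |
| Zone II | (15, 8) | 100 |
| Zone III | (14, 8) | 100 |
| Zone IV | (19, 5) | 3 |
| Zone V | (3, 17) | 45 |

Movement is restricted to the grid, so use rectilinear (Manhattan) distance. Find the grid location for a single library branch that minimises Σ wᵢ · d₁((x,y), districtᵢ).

(14, 8)

Manhattan distance separates: Σwᵢ(|x−xᵢ|+|y−yᵢ|) = Σwᵢ|x−xᵢ| + Σwᵢ|y−yᵢ|, so x and y are optimised independently as 1-D weighted medians.
Total weight W = 258; half = 129.
x-coordinate, sorted with cumulative weight:
  x=3 (Zone V, w=45) cum 45
  x=4 (Zone I, w=10) cum 55
  x=14 (Zone III, w=100) cum 155  ← median
  x=15 (Zone II, w=100) cum 255
  x=19 (Zone IV, w=3) cum 258
⇒ x* = 14
y-coordinate, sorted with cumulative weight:
  y=5 (Zone IV, w=3) cum 3
  y=8 (Zone I, w=10) cum 13
  y=8 (Zone II, w=100) cum 113
  y=8 (Zone III, w=100) cum 213  ← median
  y=17 (Zone V, w=45) cum 258
⇒ y* = 8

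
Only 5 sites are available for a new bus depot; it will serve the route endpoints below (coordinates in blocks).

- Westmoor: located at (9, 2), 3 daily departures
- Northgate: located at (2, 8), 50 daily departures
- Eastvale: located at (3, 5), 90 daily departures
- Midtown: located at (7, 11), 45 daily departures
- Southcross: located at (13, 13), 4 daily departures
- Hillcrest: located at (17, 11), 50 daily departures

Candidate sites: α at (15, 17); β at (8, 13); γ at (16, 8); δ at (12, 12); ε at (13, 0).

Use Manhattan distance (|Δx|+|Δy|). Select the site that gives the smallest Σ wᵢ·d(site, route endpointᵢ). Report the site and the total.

β, total 2461 blocks

Total weighted distance at each candidate:
  α (15, 17): total = 4377
  β (8, 13): total = 2461
  γ (16, 8): total = 2951
  δ (12, 12): total = 2757
  ε (13, 0): total = 3885
Minimum is at β with total 2461 blocks.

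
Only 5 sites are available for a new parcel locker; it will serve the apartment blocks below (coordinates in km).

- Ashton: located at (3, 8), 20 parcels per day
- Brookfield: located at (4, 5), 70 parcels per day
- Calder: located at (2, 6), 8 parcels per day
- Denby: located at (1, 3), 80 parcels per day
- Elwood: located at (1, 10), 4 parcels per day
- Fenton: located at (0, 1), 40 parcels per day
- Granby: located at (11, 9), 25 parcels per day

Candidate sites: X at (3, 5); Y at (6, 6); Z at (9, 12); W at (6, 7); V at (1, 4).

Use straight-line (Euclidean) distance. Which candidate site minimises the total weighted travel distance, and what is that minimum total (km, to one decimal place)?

X, total 812.7 km

Total weighted distance at each candidate:
  X (3, 5): total = 812.7
  Y (6, 6): total = 1210.9
  Z (9, 12): total = 2475.1
  W (6, 7): total = 1303.8
  V (1, 4): total = 838.7
Minimum is at X with total 812.7 km.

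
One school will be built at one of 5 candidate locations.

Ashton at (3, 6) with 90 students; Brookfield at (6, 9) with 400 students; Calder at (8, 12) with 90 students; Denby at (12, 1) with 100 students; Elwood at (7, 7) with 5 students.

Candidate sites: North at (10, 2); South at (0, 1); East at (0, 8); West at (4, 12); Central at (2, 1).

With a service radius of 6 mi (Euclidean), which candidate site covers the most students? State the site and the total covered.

West, covering 495

Coverage radius r = 6 mi; a point is covered iff (Δx)²+(Δy)² ≤ 6² = 36.
  North (10, 2): covers {Denby, Elwood} → 105
  South (0, 1): covers {Ashton} → 90
  East (0, 8): covers {Ashton} → 90
  West (4, 12): covers {Brookfield, Calder, Elwood} → 495
  Central (2, 1): covers {Ashton} → 90
Maximum coverage at West: 495 students.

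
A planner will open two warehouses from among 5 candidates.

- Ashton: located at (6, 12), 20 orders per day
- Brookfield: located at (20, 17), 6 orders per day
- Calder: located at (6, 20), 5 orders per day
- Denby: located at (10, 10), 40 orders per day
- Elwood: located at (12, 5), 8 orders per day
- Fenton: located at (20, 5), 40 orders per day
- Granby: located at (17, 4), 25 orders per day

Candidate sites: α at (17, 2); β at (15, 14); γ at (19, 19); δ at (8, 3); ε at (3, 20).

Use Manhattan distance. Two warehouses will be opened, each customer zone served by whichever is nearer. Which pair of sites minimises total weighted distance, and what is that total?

Evaluate every pair (each demand assigned to the nearer of the two):
  {α, β}: total = 1057
  {α, δ}: total = 1121
  {α, ε}: total = 1297
  {α, γ}: total = 1442
  {γ, δ}: total = 1526
  {β, δ}: total = 1561
  {δ, ε}: total = 1573
  {β, ε}: total = 1599
  {β, γ}: total = 1624
  {γ, ε}: total = 2126
Best pair: {α, β} with total 1057.

{α, β}, total 1057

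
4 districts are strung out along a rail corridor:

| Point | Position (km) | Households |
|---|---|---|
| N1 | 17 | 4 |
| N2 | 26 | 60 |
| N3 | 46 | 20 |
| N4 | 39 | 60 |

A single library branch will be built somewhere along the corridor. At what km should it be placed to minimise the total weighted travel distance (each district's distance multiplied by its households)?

For a sum of weighted absolute distances on a line, the optimum is the weighted median (not the mean). Total weight W = 144; half-weight = 72.
Sort by position and accumulate weight:
  km 17 (N1, w=4) → cum 4
  km 26 (N2, w=60) → cum 64
  km 39 (N4, w=60) → cum 124  ≥ 72 → median here
  km 46 (N3, w=20) → cum 144
Optimal location: km 39.

x = 39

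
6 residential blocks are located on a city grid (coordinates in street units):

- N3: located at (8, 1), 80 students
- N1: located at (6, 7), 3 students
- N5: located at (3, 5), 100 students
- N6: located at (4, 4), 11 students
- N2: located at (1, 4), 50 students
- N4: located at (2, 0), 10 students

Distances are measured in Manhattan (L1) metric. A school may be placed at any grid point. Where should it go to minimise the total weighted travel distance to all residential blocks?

(3, 4)

Manhattan distance separates: Σwᵢ(|x−xᵢ|+|y−yᵢ|) = Σwᵢ|x−xᵢ| + Σwᵢ|y−yᵢ|, so x and y are optimised independently as 1-D weighted medians.
Total weight W = 254; half = 127.
x-coordinate, sorted with cumulative weight:
  x=1 (N2, w=50) cum 50
  x=2 (N4, w=10) cum 60
  x=3 (N5, w=100) cum 160  ← median
  x=4 (N6, w=11) cum 171
  x=6 (N1, w=3) cum 174
  x=8 (N3, w=80) cum 254
⇒ x* = 3
y-coordinate, sorted with cumulative weight:
  y=0 (N4, w=10) cum 10
  y=1 (N3, w=80) cum 90
  y=4 (N6, w=11) cum 101
  y=4 (N2, w=50) cum 151  ← median
  y=5 (N5, w=100) cum 251
  y=7 (N1, w=3) cum 254
⇒ y* = 4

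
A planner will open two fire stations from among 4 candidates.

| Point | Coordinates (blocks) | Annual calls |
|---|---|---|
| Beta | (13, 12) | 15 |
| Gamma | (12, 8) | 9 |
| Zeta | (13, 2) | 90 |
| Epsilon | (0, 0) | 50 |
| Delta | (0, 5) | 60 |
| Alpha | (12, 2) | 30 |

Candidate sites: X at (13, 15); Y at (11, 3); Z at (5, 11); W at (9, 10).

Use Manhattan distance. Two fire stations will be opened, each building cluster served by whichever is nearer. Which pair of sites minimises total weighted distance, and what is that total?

{Y, Z}, total 1879

Evaluate every pair (each demand assigned to the nearer of the two):
  {Y, Z}: total = 1879
  {X, Y}: total = 1909
  {Y, W}: total = 1945
  {Z, W}: total = 3005
  {X, Z}: total = 3167
  {X, W}: total = 3290
Best pair: {Y, Z} with total 1879.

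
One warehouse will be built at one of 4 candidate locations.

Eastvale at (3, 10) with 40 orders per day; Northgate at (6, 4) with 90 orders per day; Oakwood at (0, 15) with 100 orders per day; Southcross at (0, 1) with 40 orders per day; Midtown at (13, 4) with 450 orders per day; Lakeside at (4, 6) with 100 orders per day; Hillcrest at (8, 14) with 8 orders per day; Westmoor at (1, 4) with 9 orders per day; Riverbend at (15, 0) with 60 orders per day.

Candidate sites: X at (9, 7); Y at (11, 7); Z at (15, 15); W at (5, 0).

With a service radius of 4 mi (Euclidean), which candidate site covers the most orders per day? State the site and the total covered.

Y, covering 450

Coverage radius r = 4 mi; a point is covered iff (Δx)²+(Δy)² ≤ 4² = 16.
  X (9, 7): covers {none} → 0
  Y (11, 7): covers {Midtown} → 450
  Z (15, 15): covers {none} → 0
  W (5, 0): covers {none} → 0
Maximum coverage at Y: 450 orders per day.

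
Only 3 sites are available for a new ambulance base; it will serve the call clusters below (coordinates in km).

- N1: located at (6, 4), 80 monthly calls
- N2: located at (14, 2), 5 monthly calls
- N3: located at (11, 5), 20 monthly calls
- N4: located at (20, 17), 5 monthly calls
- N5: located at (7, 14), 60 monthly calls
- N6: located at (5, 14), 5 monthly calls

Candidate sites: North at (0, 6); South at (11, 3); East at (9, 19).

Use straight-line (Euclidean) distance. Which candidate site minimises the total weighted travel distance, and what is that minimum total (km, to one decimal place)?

South, total 1311.9 km

Total weighted distance at each candidate:
  North (0, 6): total = 1598.8
  South (11, 3): total = 1311.9
  East (9, 19): total = 2006.2
Minimum is at South with total 1311.9 km.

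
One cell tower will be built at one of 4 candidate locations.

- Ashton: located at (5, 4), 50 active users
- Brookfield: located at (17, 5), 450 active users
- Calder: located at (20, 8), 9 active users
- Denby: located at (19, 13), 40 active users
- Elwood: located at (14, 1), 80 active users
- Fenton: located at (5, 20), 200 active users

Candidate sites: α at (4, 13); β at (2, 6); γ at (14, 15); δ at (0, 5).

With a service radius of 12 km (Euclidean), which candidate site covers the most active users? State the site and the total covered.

Coverage radius r = 12 km; a point is covered iff (Δx)²+(Δy)² ≤ 12² = 144.
  α (4, 13): covers {Ashton, Fenton} → 250
  β (2, 6): covers {Ashton} → 50
  γ (14, 15): covers {Brookfield, Calder, Denby, Fenton} → 699
  δ (0, 5): covers {Ashton} → 50
Maximum coverage at γ: 699 active users.

γ, covering 699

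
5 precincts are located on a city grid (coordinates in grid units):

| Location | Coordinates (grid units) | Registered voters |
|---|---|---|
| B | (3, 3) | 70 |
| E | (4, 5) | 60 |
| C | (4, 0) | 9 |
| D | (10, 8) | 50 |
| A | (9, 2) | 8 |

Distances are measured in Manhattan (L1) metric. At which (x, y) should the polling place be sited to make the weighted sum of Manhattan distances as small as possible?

(4, 5)

Manhattan distance separates: Σwᵢ(|x−xᵢ|+|y−yᵢ|) = Σwᵢ|x−xᵢ| + Σwᵢ|y−yᵢ|, so x and y are optimised independently as 1-D weighted medians.
Total weight W = 197; half = 98.5.
x-coordinate, sorted with cumulative weight:
  x=3 (B, w=70) cum 70
  x=4 (E, w=60) cum 130  ← median
  x=4 (C, w=9) cum 139
  x=9 (A, w=8) cum 147
  x=10 (D, w=50) cum 197
⇒ x* = 4
y-coordinate, sorted with cumulative weight:
  y=0 (C, w=9) cum 9
  y=2 (A, w=8) cum 17
  y=3 (B, w=70) cum 87
  y=5 (E, w=60) cum 147  ← median
  y=8 (D, w=50) cum 197
⇒ y* = 5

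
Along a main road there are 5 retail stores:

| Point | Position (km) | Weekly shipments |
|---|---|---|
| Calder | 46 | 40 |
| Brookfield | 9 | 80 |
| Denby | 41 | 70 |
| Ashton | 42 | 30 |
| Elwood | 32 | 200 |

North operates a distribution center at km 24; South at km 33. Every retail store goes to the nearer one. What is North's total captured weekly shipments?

The indifferent point is the midpoint (24+33)/2 = 28.5; retail stores left of it (closer to North at 24) go to North, those right go to South.
  Brookfield at 9 (w=80) → North
  Elwood at 32 (w=200) → South
  Denby at 41 (w=70) → South
  Ashton at 42 (w=30) → South
  Calder at 46 (w=40) → South
North captures 80; South captures 340.

80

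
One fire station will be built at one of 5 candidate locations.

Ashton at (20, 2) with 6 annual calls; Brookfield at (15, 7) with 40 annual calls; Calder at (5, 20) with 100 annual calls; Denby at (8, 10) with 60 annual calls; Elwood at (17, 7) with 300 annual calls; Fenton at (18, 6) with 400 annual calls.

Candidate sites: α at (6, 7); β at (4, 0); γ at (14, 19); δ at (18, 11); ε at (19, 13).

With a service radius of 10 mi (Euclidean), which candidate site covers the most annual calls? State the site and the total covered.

Coverage radius r = 10 mi; a point is covered iff (Δx)²+(Δy)² ≤ 10² = 100.
  α (6, 7): covers {Brookfield, Denby} → 100
  β (4, 0): covers {none} → 0
  γ (14, 19): covers {Calder} → 100
  δ (18, 11): covers {Ashton, Brookfield, Elwood, Fenton} → 746
  ε (19, 13): covers {Brookfield, Elwood, Fenton} → 740
Maximum coverage at δ: 746 annual calls.

δ, covering 746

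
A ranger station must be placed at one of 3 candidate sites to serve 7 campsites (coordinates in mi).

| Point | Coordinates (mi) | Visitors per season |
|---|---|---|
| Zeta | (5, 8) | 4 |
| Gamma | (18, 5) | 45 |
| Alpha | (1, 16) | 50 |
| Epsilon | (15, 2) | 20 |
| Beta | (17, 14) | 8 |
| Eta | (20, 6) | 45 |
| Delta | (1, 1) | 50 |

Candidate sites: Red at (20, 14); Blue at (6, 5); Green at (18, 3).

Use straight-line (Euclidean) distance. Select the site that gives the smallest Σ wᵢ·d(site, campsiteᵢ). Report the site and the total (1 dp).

Total weighted distance at each candidate:
  Red (20, 14): total = 3229.8
  Blue (6, 5): total = 2412.0
  Green (18, 3): total = 2385.5
Minimum is at Green with total 2385.5 mi.

Green, total 2385.5 mi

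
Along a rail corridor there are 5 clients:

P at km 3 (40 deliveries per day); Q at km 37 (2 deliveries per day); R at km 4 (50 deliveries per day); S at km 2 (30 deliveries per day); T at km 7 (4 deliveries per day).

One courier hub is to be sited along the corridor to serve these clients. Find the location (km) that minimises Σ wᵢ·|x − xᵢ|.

For a sum of weighted absolute distances on a line, the optimum is the weighted median (not the mean). Total weight W = 126; half-weight = 63.
Sort by position and accumulate weight:
  km 2 (S, w=30) → cum 30
  km 3 (P, w=40) → cum 70  ≥ 63 → median here
  km 4 (R, w=50) → cum 120
  km 7 (T, w=4) → cum 124
  km 37 (Q, w=2) → cum 126
Optimal location: km 3.

x = 3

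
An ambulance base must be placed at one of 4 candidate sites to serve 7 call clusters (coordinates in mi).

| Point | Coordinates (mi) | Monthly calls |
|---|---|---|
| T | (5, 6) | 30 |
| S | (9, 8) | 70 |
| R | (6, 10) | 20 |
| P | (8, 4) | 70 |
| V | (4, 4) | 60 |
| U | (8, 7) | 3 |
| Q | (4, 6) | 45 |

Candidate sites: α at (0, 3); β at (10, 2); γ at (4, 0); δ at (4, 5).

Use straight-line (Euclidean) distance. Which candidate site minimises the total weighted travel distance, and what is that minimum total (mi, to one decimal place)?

Total weighted distance at each candidate:
  α (0, 3): total = 2143.6
  β (10, 2): total = 1714.9
  γ (4, 0): total = 1977.0
  δ (4, 5): total = 965.3
Minimum is at δ with total 965.3 mi.

δ, total 965.3 mi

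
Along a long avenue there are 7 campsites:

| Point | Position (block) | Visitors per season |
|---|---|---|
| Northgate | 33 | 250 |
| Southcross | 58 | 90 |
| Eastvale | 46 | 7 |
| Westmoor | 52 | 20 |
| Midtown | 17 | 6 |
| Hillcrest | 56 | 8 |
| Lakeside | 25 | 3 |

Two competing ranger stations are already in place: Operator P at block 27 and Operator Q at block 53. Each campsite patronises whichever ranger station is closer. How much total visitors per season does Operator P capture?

The indifferent point is the midpoint (27+53)/2 = 40; campsites left of it (closer to Operator P at 27) go to Operator P, those right go to Operator Q.
  Midtown at 17 (w=6) → Operator P
  Lakeside at 25 (w=3) → Operator P
  Northgate at 33 (w=250) → Operator P
  Eastvale at 46 (w=7) → Operator Q
  Westmoor at 52 (w=20) → Operator Q
  Hillcrest at 56 (w=8) → Operator Q
  Southcross at 58 (w=90) → Operator Q
Operator P captures 259; Operator Q captures 125.

259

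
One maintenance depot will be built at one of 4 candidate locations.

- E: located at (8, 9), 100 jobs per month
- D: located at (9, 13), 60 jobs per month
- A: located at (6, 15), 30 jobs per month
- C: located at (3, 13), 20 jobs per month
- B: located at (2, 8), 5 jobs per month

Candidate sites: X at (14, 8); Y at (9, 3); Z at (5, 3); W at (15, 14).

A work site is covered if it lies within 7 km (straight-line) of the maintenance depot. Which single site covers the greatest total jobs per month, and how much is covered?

Z, covering 105

Coverage radius r = 7 km; a point is covered iff (Δx)²+(Δy)² ≤ 7² = 49.
  X (14, 8): covers {E} → 100
  Y (9, 3): covers {E} → 100
  Z (5, 3): covers {E, B} → 105
  W (15, 14): covers {D} → 60
Maximum coverage at Z: 105 jobs per month.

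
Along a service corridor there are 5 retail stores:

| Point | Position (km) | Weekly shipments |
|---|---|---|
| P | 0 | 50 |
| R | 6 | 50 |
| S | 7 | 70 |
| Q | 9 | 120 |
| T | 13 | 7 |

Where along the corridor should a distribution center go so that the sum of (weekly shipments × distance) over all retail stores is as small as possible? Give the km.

For a sum of weighted absolute distances on a line, the optimum is the weighted median (not the mean). Total weight W = 297; half-weight = 148.5.
Sort by position and accumulate weight:
  km 0 (P, w=50) → cum 50
  km 6 (R, w=50) → cum 100
  km 7 (S, w=70) → cum 170  ≥ 148.5 → median here
  km 9 (Q, w=120) → cum 290
  km 13 (T, w=7) → cum 297
Optimal location: km 7.

x = 7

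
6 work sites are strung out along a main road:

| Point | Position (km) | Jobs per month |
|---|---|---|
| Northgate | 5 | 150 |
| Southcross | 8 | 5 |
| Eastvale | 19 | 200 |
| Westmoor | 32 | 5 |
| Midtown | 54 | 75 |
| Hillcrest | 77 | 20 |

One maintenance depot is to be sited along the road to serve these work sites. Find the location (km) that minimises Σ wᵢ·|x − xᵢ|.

For a sum of weighted absolute distances on a line, the optimum is the weighted median (not the mean). Total weight W = 455; half-weight = 227.5.
Sort by position and accumulate weight:
  km 5 (Northgate, w=150) → cum 150
  km 8 (Southcross, w=5) → cum 155
  km 19 (Eastvale, w=200) → cum 355  ≥ 227.5 → median here
  km 32 (Westmoor, w=5) → cum 360
  km 54 (Midtown, w=75) → cum 435
  km 77 (Hillcrest, w=20) → cum 455
Optimal location: km 19.

x = 19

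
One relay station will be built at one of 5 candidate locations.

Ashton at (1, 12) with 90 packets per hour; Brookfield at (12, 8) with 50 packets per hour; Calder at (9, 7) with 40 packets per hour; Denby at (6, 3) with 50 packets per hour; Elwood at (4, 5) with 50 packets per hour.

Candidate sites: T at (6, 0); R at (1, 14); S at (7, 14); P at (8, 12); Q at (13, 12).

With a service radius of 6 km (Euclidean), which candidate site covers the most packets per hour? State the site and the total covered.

Coverage radius r = 6 km; a point is covered iff (Δx)²+(Δy)² ≤ 6² = 36.
  T (6, 0): covers {Denby, Elwood} → 100
  R (1, 14): covers {Ashton} → 90
  S (7, 14): covers {none} → 0
  P (8, 12): covers {Brookfield, Calder} → 90
  Q (13, 12): covers {Brookfield} → 50
Maximum coverage at T: 100 packets per hour.

T, covering 100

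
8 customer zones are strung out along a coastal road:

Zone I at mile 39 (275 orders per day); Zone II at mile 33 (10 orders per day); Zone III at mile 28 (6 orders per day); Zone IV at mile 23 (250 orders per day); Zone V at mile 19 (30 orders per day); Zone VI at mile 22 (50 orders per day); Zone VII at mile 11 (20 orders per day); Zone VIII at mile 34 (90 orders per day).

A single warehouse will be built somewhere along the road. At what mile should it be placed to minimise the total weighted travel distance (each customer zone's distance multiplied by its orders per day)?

For a sum of weighted absolute distances on a line, the optimum is the weighted median (not the mean). Total weight W = 731; half-weight = 365.5.
Sort by position and accumulate weight:
  mile 11 (Zone VII, w=20) → cum 20
  mile 19 (Zone V, w=30) → cum 50
  mile 22 (Zone VI, w=50) → cum 100
  mile 23 (Zone IV, w=250) → cum 350
  mile 28 (Zone III, w=6) → cum 356
  mile 33 (Zone II, w=10) → cum 366  ≥ 365.5 → median here
  mile 34 (Zone VIII, w=90) → cum 456
  mile 39 (Zone I, w=275) → cum 731
Optimal location: mile 33.

x = 33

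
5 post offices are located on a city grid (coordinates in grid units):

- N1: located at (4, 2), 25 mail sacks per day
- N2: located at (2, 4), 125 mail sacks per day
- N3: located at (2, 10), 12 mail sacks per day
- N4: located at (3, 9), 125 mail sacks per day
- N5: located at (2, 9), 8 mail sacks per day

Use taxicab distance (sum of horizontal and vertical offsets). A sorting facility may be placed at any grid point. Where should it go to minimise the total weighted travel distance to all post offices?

(3, 4)

Manhattan distance separates: Σwᵢ(|x−xᵢ|+|y−yᵢ|) = Σwᵢ|x−xᵢ| + Σwᵢ|y−yᵢ|, so x and y are optimised independently as 1-D weighted medians.
Total weight W = 295; half = 147.5.
x-coordinate, sorted with cumulative weight:
  x=2 (N2, w=125) cum 125
  x=2 (N3, w=12) cum 137
  x=2 (N5, w=8) cum 145
  x=3 (N4, w=125) cum 270  ← median
  x=4 (N1, w=25) cum 295
⇒ x* = 3
y-coordinate, sorted with cumulative weight:
  y=2 (N1, w=25) cum 25
  y=4 (N2, w=125) cum 150  ← median
  y=9 (N4, w=125) cum 275
  y=9 (N5, w=8) cum 283
  y=10 (N3, w=12) cum 295
⇒ y* = 4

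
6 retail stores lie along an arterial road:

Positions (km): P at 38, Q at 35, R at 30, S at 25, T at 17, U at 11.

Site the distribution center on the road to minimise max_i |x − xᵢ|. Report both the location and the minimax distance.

location 24.5, max distance 13.5

The 1-center on a line is the midpoint of the two extreme points: leftmost at 11, rightmost at 38.
Optimal location = (11 + 38)/2 = 24.5; maximum distance = (38 − 11)/2 = 13.5.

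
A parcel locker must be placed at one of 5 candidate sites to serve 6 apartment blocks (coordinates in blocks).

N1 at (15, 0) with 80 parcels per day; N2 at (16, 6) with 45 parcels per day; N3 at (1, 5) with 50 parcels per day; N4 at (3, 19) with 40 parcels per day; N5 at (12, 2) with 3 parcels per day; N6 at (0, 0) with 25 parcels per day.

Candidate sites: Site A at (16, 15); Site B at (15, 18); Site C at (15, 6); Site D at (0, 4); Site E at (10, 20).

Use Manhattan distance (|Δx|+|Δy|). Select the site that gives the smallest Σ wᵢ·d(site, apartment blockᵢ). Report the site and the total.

Site C, total 2821 blocks

Total weighted distance at each candidate:
  Site A (16, 15): total = 4441
  Site B (15, 18): total = 4777
  Site C (15, 6): total = 2821
  Site D (0, 4): total = 3292
  Site E (10, 20): total = 5230
Minimum is at Site C with total 2821 blocks.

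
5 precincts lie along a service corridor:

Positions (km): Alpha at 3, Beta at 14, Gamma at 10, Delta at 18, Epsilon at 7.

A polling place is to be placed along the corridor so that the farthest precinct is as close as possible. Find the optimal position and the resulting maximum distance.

location 10.5, max distance 7.5

The 1-center on a line is the midpoint of the two extreme points: leftmost at 3, rightmost at 18.
Optimal location = (3 + 18)/2 = 10.5; maximum distance = (18 − 3)/2 = 7.5.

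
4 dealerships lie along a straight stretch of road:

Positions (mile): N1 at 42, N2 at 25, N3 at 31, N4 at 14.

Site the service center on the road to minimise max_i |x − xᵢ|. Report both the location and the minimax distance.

The 1-center on a line is the midpoint of the two extreme points: leftmost at 14, rightmost at 42.
Optimal location = (14 + 42)/2 = 28; maximum distance = (42 − 14)/2 = 14.

location 28, max distance 14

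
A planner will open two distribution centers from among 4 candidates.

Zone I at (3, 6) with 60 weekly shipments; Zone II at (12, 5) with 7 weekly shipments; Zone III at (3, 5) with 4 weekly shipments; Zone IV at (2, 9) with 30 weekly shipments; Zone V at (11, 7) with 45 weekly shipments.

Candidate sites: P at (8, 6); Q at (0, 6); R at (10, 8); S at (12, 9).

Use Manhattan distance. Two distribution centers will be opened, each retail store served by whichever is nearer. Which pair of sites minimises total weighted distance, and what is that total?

Evaluate every pair (each demand assigned to the nearer of the two):
  {Q, R}: total = 471
  {Q, S}: total = 509
  {P, Q}: total = 561
  {P, R}: total = 719
  {P, S}: total = 757
  {R, S}: total = 968
Best pair: {Q, R} with total 471.

{Q, R}, total 471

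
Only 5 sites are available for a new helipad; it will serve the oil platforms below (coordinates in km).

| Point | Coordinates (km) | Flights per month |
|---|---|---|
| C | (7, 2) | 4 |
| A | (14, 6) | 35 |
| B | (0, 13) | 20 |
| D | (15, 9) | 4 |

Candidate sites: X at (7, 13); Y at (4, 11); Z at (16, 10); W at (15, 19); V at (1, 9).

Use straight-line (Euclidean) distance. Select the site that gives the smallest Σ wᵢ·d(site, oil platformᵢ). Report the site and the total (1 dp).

Z, total 535.9 km

Total weighted distance at each candidate:
  X (7, 13): total = 566.3
  Y (4, 11): total = 563.4
  Z (16, 10): total = 535.9
  W (15, 19): total = 894.6
  V (1, 9): total = 642.3
Minimum is at Z with total 535.9 km.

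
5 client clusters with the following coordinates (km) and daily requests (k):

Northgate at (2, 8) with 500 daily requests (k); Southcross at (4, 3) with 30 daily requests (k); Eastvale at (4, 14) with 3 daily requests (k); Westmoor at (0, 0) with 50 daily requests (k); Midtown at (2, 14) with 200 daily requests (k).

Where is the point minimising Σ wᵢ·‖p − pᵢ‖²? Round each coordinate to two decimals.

The minimiser of Σwᵢ‖p−pᵢ‖² is the weighted centroid p* = (Σwᵢpᵢ)/(Σwᵢ).
Σwᵢ = 783.
Σwᵢxᵢ = 500·2 + 30·4 + 3·4 + 50·0 + 200·2 = 1532.
Σwᵢyᵢ = 500·8 + 30·3 + 3·14 + 50·0 + 200·14 = 6932.
x* = 1532/783 = 1.96, y* = 6932/783 = 8.85.

(1.96, 8.85)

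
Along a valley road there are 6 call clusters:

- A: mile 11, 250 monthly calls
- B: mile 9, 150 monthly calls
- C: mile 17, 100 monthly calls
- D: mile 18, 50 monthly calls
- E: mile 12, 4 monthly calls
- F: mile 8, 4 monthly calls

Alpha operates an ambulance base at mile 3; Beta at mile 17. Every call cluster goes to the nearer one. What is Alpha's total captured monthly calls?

154

The indifferent point is the midpoint (3+17)/2 = 10; call clusters left of it (closer to Alpha at 3) go to Alpha, those right go to Beta.
  F at 8 (w=4) → Alpha
  B at 9 (w=150) → Alpha
  A at 11 (w=250) → Beta
  E at 12 (w=4) → Beta
  C at 17 (w=100) → Beta
  D at 18 (w=50) → Beta
Alpha captures 154; Beta captures 404.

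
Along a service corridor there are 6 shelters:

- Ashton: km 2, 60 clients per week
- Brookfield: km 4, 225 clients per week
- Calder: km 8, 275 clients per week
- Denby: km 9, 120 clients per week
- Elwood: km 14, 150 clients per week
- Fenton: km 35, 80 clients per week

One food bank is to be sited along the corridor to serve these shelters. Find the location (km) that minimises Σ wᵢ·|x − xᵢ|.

For a sum of weighted absolute distances on a line, the optimum is the weighted median (not the mean). Total weight W = 910; half-weight = 455.
Sort by position and accumulate weight:
  km 2 (Ashton, w=60) → cum 60
  km 4 (Brookfield, w=225) → cum 285
  km 8 (Calder, w=275) → cum 560  ≥ 455 → median here
  km 9 (Denby, w=120) → cum 680
  km 14 (Elwood, w=150) → cum 830
  km 35 (Fenton, w=80) → cum 910
Optimal location: km 8.

x = 8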